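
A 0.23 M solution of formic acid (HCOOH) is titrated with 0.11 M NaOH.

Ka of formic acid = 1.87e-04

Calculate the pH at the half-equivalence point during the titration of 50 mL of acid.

At half-equivalence [HA] = [A⁻], so Henderson-Hasselbalch gives pH = pKa = -log(1.87e-04) = 3.73.

pH = pKa = 3.73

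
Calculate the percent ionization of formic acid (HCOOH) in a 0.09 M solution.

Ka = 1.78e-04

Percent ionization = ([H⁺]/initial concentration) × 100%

Using Ka equilibrium: x² + Ka×x - Ka×C = 0. Solving: [H⁺] = 3.9145e-03. Percent = (3.9145e-03/0.09) × 100

Percent ionization = 4.35%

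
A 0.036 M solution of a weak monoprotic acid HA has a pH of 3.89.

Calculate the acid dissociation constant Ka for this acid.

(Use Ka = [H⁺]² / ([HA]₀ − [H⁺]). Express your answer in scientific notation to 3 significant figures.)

[H⁺] = 10^(−pH) = 10^(−3.89) = 1.288e-04 M. For HA ⇌ H⁺ + A⁻, Ka = [H⁺][A⁻]/[HA] = [H⁺]² / ([HA]₀ − [H⁺]) = (1.288e-04)² / (0.036 − 1.288e-04) = 4.63e-07.

K_a = 4.63e-07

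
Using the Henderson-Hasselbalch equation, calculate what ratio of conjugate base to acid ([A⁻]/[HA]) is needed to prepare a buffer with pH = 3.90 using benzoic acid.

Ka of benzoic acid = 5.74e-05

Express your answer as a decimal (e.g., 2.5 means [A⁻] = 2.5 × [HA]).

pKa = -log(5.74e-05) = 4.2411. pH = pKa + log([A⁻]/[HA]), so log([A⁻]/[HA]) = pH − pKa = 3.90 − 4.2411 = -0.3411. [A⁻]/[HA] = 10^(-0.3411) = 0.456

[A⁻]/[HA] = 0.456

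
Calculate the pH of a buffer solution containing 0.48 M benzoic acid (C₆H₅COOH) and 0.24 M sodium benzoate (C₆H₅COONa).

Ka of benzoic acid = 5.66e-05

pKa = -log(5.66e-05) = 4.25. pH = pKa + log([A⁻]/[HA]) = 4.25 + log(0.24/0.48)

pH = 3.95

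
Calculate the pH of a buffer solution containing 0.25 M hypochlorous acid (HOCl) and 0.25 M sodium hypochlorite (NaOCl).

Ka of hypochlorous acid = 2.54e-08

pKa = -log(2.54e-08) = 7.60. pH = pKa + log([A⁻]/[HA]) = 7.60 + log(0.25/0.25)

pH = 7.60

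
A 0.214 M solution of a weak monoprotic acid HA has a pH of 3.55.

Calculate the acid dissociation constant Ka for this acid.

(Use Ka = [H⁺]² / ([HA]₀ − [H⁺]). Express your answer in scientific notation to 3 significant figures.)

[H⁺] = 10^(−pH) = 10^(−3.55) = 2.818e-04 M. For HA ⇌ H⁺ + A⁻, Ka = [H⁺][A⁻]/[HA] = [H⁺]² / ([HA]₀ − [H⁺]) = (2.818e-04)² / (0.214 − 2.818e-04) = 3.72e-07.

K_a = 3.72e-07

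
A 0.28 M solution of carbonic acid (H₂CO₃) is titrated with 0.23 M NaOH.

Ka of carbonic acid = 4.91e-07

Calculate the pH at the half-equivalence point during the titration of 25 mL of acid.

At half-equivalence [HA] = [A⁻], so Henderson-Hasselbalch gives pH = pKa = -log(4.91e-07) = 6.31.

pH = pKa = 6.31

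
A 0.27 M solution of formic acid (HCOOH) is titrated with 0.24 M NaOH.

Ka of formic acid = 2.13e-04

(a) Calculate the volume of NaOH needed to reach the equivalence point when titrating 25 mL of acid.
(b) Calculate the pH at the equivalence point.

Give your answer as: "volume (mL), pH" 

moles acid = 0.27 × 25/1000 = 0.00675 mol; V_base = moles/0.24 × 1000 = 28.1 mL. At equivalence only the conjugate base is present: [A⁻] = 0.00675/0.053 = 1.2706e-01 M. Kb = Kw/Ka = 4.69e-11; [OH⁻] = √(Kb × [A⁻]) = 2.4424e-06; pOH = 5.61; pH = 14 - pOH = 8.39.

V = 28.1 mL, pH = 8.39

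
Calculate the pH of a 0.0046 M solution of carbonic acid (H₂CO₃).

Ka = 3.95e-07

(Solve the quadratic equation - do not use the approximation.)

x² + Ka×x - Ka×C = 0. Using quadratic formula: [H⁺] = 4.2429e-05

pH = 4.37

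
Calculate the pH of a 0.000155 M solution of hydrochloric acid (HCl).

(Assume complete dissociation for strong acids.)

[H⁺] = 0.000155 M for strong acid. pH = -log[H⁺] = -log(0.000155)

pH = 3.81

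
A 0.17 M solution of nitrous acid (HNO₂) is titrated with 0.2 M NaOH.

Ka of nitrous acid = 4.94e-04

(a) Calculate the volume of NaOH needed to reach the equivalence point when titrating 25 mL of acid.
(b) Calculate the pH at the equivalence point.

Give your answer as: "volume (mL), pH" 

moles acid = 0.17 × 25/1000 = 0.00425 mol; V_base = moles/0.2 × 1000 = 21.2 mL. At equivalence only the conjugate base is present: [A⁻] = 0.00425/0.046 = 9.1892e-02 M. Kb = Kw/Ka = 2.02e-11; [OH⁻] = √(Kb × [A⁻]) = 1.3639e-06; pOH = 5.87; pH = 14 - pOH = 8.13.

V = 21.2 mL, pH = 8.13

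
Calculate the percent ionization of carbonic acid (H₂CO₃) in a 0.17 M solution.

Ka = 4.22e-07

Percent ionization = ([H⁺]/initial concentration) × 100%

Using Ka equilibrium: x² + Ka×x - Ka×C = 0. Solving: [H⁺] = 2.6763e-04. Percent = (2.6763e-04/0.17) × 100

Percent ionization = 0.157%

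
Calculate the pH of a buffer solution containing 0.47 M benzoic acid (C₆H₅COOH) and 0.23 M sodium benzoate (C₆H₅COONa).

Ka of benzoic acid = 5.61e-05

pKa = -log(5.61e-05) = 4.25. pH = pKa + log([A⁻]/[HA]) = 4.25 + log(0.23/0.47)

pH = 3.94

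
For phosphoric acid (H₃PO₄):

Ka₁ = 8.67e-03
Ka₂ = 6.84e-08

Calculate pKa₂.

pKa₂ = -log(Ka₂) = -log(6.84e-08) = 7.16.

pK_{a2} = 7.16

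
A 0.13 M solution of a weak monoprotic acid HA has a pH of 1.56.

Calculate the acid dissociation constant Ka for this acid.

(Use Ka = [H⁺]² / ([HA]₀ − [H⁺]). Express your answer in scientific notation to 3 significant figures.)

[H⁺] = 10^(−pH) = 10^(−1.56) = 2.754e-02 M. For HA ⇌ H⁺ + A⁻, Ka = [H⁺][A⁻]/[HA] = [H⁺]² / ([HA]₀ − [H⁺]) = (2.754e-02)² / (0.13 − 2.754e-02) = 7.40e-03.

K_a = 7.40e-03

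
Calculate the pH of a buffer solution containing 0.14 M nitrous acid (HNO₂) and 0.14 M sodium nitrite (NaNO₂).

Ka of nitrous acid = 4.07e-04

pKa = -log(4.07e-04) = 3.39. pH = pKa + log([A⁻]/[HA]) = 3.39 + log(0.14/0.14)

pH = 3.39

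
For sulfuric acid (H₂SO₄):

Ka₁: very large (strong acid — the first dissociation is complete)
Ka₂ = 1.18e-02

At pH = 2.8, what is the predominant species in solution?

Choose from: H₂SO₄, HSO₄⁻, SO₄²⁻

The first dissociation is complete, so H₂SO₄ itself is never the predominant species in water; pKa₂ = -log(1.18e-02) = 1.93. For a polyprotic acid the predominant species crosses at each pKa: below pKa_n the protonated form dominates, above it the deprotonated form does. At pH = 2.8, the predominant species is SO₄²⁻.

SO₄²⁻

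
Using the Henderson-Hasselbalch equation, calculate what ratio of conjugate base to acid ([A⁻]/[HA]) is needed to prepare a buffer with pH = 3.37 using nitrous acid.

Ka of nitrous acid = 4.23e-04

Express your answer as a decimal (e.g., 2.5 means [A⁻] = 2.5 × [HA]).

pKa = -log(4.23e-04) = 3.3737. pH = pKa + log([A⁻]/[HA]), so log([A⁻]/[HA]) = pH − pKa = 3.37 − 3.3737 = -0.0037. [A⁻]/[HA] = 10^(-0.0037) = 0.992

[A⁻]/[HA] = 0.992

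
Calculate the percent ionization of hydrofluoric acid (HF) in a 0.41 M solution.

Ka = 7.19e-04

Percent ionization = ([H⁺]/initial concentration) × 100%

Using Ka equilibrium: x² + Ka×x - Ka×C = 0. Solving: [H⁺] = 1.6814e-02. Percent = (1.6814e-02/0.41) × 100

Percent ionization = 4.1%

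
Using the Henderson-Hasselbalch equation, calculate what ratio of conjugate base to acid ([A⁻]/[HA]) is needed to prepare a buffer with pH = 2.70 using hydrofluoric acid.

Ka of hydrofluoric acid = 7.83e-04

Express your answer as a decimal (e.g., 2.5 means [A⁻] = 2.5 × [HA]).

pKa = -log(7.83e-04) = 3.1062. pH = pKa + log([A⁻]/[HA]), so log([A⁻]/[HA]) = pH − pKa = 2.70 − 3.1062 = -0.4062. [A⁻]/[HA] = 10^(-0.4062) = 0.392

[A⁻]/[HA] = 0.392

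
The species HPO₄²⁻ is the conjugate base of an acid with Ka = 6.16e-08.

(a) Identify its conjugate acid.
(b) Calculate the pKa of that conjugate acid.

(a) The conjugate acid is formed by adding one H⁺ to HPO₄²⁻, giving H₂PO₄⁻. (b) pKa = -log(Ka) = -log(6.16e-08) = 7.21.

Conjugate acid: H₂PO₄⁻; pK_a = 7.21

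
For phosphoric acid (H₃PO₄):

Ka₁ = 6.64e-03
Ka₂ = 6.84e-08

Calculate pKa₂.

pKa₂ = -log(Ka₂) = -log(6.84e-08) = 7.16.

pK_{a2} = 7.16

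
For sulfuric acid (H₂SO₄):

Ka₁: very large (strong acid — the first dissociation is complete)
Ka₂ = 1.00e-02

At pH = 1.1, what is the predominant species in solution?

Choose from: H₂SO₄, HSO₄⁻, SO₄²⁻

The first dissociation is complete, so H₂SO₄ itself is never the predominant species in water; pKa₂ = -log(1.00e-02) = 2.00. For a polyprotic acid the predominant species crosses at each pKa: below pKa_n the protonated form dominates, above it the deprotonated form does. At pH = 1.1, the predominant species is HSO₄⁻.

HSO₄⁻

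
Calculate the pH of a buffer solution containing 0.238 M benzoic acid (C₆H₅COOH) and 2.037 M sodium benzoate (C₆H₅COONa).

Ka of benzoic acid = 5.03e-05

pKa = -log(5.03e-05) = 4.30. pH = pKa + log([A⁻]/[HA]) = 4.30 + log(2.037/0.238)

pH = 5.23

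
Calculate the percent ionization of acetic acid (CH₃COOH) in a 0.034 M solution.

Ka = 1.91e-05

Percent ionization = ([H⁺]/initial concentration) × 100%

Using Ka equilibrium: x² + Ka×x - Ka×C = 0. Solving: [H⁺] = 7.9636e-04. Percent = (7.9636e-04/0.034) × 100

Percent ionization = 2.34%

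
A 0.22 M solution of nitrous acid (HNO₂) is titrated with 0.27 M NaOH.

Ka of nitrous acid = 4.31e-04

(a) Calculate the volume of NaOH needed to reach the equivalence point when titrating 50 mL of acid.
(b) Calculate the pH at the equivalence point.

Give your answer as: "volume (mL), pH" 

moles acid = 0.22 × 50/1000 = 0.011 mol; V_base = moles/0.27 × 1000 = 40.7 mL. At equivalence only the conjugate base is present: [A⁻] = 0.011/0.091 = 1.2122e-01 M. Kb = Kw/Ka = 2.32e-11; [OH⁻] = √(Kb × [A⁻]) = 1.6771e-06; pOH = 5.78; pH = 14 - pOH = 8.22.

V = 40.7 mL, pH = 8.22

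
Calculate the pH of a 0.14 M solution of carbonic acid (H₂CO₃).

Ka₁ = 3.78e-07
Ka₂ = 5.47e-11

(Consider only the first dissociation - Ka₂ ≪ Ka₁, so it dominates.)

First dissociation dominates. From Ka₁ = [H⁺][HA⁻]/[H₂A], x² + Ka₁·x − Ka₁·C = 0 with C = 0.14 M and Ka₁ = 3.78e-07. Solving: [H⁺] = (−Ka₁ + √(Ka₁² + 4·Ka₁·C)) / 2 = 2.2985e-04 M. pH = -log(2.2985e-04) = 3.64.

pH = 3.64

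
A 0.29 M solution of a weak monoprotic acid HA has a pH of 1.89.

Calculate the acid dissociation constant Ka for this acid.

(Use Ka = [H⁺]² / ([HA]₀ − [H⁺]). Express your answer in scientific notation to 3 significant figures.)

[H⁺] = 10^(−pH) = 10^(−1.89) = 1.288e-02 M. For HA ⇌ H⁺ + A⁻, Ka = [H⁺][A⁻]/[HA] = [H⁺]² / ([HA]₀ − [H⁺]) = (1.288e-02)² / (0.29 − 1.288e-02) = 5.99e-04.

K_a = 5.99e-04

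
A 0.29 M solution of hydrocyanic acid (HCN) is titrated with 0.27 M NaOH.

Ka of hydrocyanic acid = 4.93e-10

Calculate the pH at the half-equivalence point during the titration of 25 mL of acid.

At half-equivalence [HA] = [A⁻], so Henderson-Hasselbalch gives pH = pKa = -log(4.93e-10) = 9.31.

pH = pKa = 9.31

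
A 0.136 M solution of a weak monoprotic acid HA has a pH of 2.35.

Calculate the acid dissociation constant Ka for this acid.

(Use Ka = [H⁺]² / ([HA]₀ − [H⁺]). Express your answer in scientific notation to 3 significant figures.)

[H⁺] = 10^(−pH) = 10^(−2.35) = 4.467e-03 M. For HA ⇌ H⁺ + A⁻, Ka = [H⁺][A⁻]/[HA] = [H⁺]² / ([HA]₀ − [H⁺]) = (4.467e-03)² / (0.136 − 4.467e-03) = 1.52e-04.

K_a = 1.52e-04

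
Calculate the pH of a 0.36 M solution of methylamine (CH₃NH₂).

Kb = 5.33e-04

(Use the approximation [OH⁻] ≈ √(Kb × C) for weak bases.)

[OH⁻] = √(Kb × C) = √(5.33e-04 × 0.36) = 1.3852e-02. pOH = 1.86, pH = 14 - pOH

pH = 12.14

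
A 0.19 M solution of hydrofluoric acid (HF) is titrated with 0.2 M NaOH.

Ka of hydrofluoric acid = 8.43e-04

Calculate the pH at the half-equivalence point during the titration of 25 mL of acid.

At half-equivalence [HA] = [A⁻], so Henderson-Hasselbalch gives pH = pKa = -log(8.43e-04) = 3.07.

pH = pKa = 3.07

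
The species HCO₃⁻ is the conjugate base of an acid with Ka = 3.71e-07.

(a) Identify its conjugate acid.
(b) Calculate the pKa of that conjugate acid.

(a) The conjugate acid is formed by adding one H⁺ to HCO₃⁻, giving H₂CO₃. (b) pKa = -log(Ka) = -log(3.71e-07) = 6.43.

Conjugate acid: H₂CO₃; pK_a = 6.43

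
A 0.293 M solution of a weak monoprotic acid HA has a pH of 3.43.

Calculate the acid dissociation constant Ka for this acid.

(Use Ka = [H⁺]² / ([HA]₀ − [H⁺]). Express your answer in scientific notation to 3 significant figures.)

[H⁺] = 10^(−pH) = 10^(−3.43) = 3.715e-04 M. For HA ⇌ H⁺ + A⁻, Ka = [H⁺][A⁻]/[HA] = [H⁺]² / ([HA]₀ − [H⁺]) = (3.715e-04)² / (0.293 − 3.715e-04) = 4.72e-07.

K_a = 4.72e-07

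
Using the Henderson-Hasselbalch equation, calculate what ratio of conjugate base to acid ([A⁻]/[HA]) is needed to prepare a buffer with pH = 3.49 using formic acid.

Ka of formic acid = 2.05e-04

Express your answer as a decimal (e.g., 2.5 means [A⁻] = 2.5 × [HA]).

pKa = -log(2.05e-04) = 3.6882. pH = pKa + log([A⁻]/[HA]), so log([A⁻]/[HA]) = pH − pKa = 3.49 − 3.6882 = -0.1982. [A⁻]/[HA] = 10^(-0.1982) = 0.634

[A⁻]/[HA] = 0.634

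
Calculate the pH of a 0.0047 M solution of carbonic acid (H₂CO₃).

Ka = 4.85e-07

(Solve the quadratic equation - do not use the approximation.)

x² + Ka×x - Ka×C = 0. Using quadratic formula: [H⁺] = 4.7502e-05

pH = 4.32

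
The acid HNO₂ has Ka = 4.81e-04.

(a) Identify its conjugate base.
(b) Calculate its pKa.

(a) The conjugate base is formed by removing one H⁺ from HNO₂, giving NO₂⁻. (b) pKa = -log(Ka) = -log(4.81e-04) = 3.32.

Conjugate base: NO₂⁻; pK_a = 3.32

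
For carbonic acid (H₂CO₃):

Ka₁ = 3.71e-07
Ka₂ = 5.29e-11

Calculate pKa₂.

pKa₂ = -log(Ka₂) = -log(5.29e-11) = 10.28.

pK_{a2} = 10.28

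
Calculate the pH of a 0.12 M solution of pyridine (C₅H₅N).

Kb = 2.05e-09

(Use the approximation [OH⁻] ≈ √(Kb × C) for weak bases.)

[OH⁻] = √(Kb × C) = √(2.05e-09 × 0.12) = 1.5684e-05. pOH = 4.80, pH = 14 - pOH

pH = 9.20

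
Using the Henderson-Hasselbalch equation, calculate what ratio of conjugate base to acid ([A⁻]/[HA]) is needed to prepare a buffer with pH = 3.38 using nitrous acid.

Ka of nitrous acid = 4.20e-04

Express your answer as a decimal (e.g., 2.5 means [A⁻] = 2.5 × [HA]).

pKa = -log(4.20e-04) = 3.3768. pH = pKa + log([A⁻]/[HA]), so log([A⁻]/[HA]) = pH − pKa = 3.38 − 3.3768 = 0.0032. [A⁻]/[HA] = 10^(0.0032) = 1.01

[A⁻]/[HA] = 1.01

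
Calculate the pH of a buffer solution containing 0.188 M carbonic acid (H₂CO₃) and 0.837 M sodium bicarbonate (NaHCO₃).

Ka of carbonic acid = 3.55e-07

pKa = -log(3.55e-07) = 6.45. pH = pKa + log([A⁻]/[HA]) = 6.45 + log(0.837/0.188)

pH = 7.10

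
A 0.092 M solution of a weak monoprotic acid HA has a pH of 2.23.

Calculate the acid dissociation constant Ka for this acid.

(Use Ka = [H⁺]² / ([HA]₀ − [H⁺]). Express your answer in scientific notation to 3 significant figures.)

[H⁺] = 10^(−pH) = 10^(−2.23) = 5.888e-03 M. For HA ⇌ H⁺ + A⁻, Ka = [H⁺][A⁻]/[HA] = [H⁺]² / ([HA]₀ − [H⁺]) = (5.888e-03)² / (0.092 − 5.888e-03) = 4.03e-04.

K_a = 4.03e-04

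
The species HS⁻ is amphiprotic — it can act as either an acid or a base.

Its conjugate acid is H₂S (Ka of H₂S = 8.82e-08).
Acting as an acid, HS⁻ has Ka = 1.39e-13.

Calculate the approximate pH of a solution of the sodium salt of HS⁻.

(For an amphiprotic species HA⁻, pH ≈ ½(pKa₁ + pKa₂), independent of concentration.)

pKa₁ = -log(8.82e-08) = 7.05; pKa₂ = -log(1.39e-13) = 12.86. For an amphiprotic species, pH ≈ ½(pKa₁ + pKa₂) = ½(7.05 + 12.86) = 9.96.

pH = 9.96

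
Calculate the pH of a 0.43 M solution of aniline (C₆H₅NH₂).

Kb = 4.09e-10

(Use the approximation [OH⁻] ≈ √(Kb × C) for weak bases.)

[OH⁻] = √(Kb × C) = √(4.09e-10 × 0.43) = 1.3262e-05. pOH = 4.88, pH = 14 - pOH

pH = 9.12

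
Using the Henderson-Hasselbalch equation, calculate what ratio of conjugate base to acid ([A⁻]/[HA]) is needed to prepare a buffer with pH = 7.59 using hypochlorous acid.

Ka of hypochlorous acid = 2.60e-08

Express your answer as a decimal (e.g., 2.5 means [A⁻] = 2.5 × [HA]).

pKa = -log(2.60e-08) = 7.5850. pH = pKa + log([A⁻]/[HA]), so log([A⁻]/[HA]) = pH − pKa = 7.59 − 7.5850 = 0.0050. [A⁻]/[HA] = 10^(0.0050) = 1.01

[A⁻]/[HA] = 1.01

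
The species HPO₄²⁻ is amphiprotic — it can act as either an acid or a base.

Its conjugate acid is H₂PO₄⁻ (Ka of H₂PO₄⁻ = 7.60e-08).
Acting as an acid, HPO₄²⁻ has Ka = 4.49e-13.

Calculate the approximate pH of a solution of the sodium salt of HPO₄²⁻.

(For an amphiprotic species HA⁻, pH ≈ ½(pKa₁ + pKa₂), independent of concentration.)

pKa₁ = -log(7.60e-08) = 7.12; pKa₂ = -log(4.49e-13) = 12.35. For an amphiprotic species, pH ≈ ½(pKa₁ + pKa₂) = ½(7.12 + 12.35) = 9.73.

pH = 9.73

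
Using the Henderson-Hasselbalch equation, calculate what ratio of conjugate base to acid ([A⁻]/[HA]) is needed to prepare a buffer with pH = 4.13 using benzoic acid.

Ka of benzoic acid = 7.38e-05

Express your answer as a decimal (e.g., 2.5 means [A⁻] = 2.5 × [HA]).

pKa = -log(7.38e-05) = 4.1319. pH = pKa + log([A⁻]/[HA]), so log([A⁻]/[HA]) = pH − pKa = 4.13 − 4.1319 = -0.0019. [A⁻]/[HA] = 10^(-0.0019) = 0.996

[A⁻]/[HA] = 0.996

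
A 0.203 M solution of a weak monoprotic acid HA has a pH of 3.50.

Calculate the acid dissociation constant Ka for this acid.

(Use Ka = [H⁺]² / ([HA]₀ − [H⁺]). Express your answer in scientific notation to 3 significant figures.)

[H⁺] = 10^(−pH) = 10^(−3.50) = 3.162e-04 M. For HA ⇌ H⁺ + A⁻, Ka = [H⁺][A⁻]/[HA] = [H⁺]² / ([HA]₀ − [H⁺]) = (3.162e-04)² / (0.203 − 3.162e-04) = 4.93e-07.

K_a = 4.93e-07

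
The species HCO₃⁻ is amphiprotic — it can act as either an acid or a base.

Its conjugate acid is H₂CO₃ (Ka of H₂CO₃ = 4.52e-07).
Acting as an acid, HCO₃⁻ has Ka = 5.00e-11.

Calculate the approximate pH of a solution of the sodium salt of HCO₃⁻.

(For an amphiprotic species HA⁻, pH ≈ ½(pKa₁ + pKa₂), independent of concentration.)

pKa₁ = -log(4.52e-07) = 6.34; pKa₂ = -log(5.00e-11) = 10.30. For an amphiprotic species, pH ≈ ½(pKa₁ + pKa₂) = ½(6.34 + 10.30) = 8.32.

pH = 8.32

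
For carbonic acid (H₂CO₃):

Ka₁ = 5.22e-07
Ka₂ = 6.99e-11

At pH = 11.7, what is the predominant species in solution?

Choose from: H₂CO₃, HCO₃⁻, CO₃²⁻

pKa₁ = 6.28, pKa₂ = 10.16. For a polyprotic acid the predominant species crosses at each pKa: below pKa_n the protonated form dominates, above it the deprotonated form does. At pH = 11.7, the predominant species is CO₃²⁻.

CO₃²⁻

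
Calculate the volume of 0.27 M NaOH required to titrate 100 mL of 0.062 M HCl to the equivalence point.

At equivalence: moles acid = moles base. moles HCl = 0.062 × 100/1000 = 0.0062 mol. V_base = moles / 0.27 × 1000 = 23.0 mL.

V_{base} = 23.0 mL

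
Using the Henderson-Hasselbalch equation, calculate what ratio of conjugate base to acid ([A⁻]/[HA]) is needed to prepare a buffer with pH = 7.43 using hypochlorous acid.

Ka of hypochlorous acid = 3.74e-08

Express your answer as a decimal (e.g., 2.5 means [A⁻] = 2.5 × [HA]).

pKa = -log(3.74e-08) = 7.4271. pH = pKa + log([A⁻]/[HA]), so log([A⁻]/[HA]) = pH − pKa = 7.43 − 7.4271 = 0.0029. [A⁻]/[HA] = 10^(0.0029) = 1.01

[A⁻]/[HA] = 1.01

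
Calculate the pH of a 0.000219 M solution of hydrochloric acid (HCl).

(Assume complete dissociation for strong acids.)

[H⁺] = 0.000219 M for strong acid. pH = -log[H⁺] = -log(0.000219)

pH = 3.66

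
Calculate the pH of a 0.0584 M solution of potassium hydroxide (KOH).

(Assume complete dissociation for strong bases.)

[OH⁻] = 0.0584 M for strong base. pOH = -log[OH⁻] = 1.23, pH = 14 - pOH

pH = 12.77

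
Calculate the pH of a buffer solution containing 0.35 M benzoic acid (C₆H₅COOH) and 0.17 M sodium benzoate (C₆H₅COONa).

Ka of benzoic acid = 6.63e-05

pKa = -log(6.63e-05) = 4.18. pH = pKa + log([A⁻]/[HA]) = 4.18 + log(0.17/0.35)

pH = 3.86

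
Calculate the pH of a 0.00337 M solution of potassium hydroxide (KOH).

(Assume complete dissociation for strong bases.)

[OH⁻] = 0.00337 M for strong base. pOH = -log[OH⁻] = 2.47, pH = 14 - pOH

pH = 11.53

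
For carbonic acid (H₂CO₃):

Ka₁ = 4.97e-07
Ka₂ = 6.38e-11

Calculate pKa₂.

pKa₂ = -log(Ka₂) = -log(6.38e-11) = 10.20.

pK_{a2} = 10.20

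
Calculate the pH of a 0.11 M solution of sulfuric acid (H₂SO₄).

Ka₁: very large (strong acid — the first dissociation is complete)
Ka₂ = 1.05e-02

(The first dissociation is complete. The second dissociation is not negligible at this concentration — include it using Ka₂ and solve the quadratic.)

First dissociation is complete: [H⁺]₀ = [HSO₄⁻]₀ = C = 0.11 M. Second dissociation HSO₄⁻ ⇌ H⁺ + SO₄²⁻: let x = [SO₄²⁻]. Ka₂ = (C + x)·x / (C − x) = 1.05e-02 → x² + (C + Ka₂)·x − Ka₂·C = 0 → x² + 0.12050·x − 1.155e-03 = 0. x = (−0.12050 + √(0.12050² + 4 × 1.155e-03)) / 2 = 8.9241e-03 M. [H⁺] = C + x = 0.11 + 8.9241e-03 = 1.1892e-01 M. pH = -log(1.1892e-01) = 0.92.

pH = 0.92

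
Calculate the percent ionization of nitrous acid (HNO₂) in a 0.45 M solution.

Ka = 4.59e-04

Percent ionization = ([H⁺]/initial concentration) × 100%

Using Ka equilibrium: x² + Ka×x - Ka×C = 0. Solving: [H⁺] = 1.4144e-02. Percent = (1.4144e-02/0.45) × 100

Percent ionization = 3.14%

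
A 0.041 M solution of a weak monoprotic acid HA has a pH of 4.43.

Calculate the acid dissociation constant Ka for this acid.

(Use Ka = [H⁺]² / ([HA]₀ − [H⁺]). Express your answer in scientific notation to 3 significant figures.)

[H⁺] = 10^(−pH) = 10^(−4.43) = 3.715e-05 M. For HA ⇌ H⁺ + A⁻, Ka = [H⁺][A⁻]/[HA] = [H⁺]² / ([HA]₀ − [H⁺]) = (3.715e-05)² / (0.041 − 3.715e-05) = 3.37e-08.

K_a = 3.37e-08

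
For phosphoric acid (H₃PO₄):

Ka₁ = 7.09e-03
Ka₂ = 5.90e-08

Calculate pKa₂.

pKa₂ = -log(Ka₂) = -log(5.90e-08) = 7.23.

pK_{a2} = 7.23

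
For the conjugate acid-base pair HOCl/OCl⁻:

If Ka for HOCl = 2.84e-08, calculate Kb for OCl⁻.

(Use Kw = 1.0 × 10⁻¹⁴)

For a conjugate pair Ka × Kb = Kw, so Kb = Kw/Ka = 1.0 × 10⁻¹⁴ / 2.84e-08 = 3.52e-07.

K_b = 3.52e-07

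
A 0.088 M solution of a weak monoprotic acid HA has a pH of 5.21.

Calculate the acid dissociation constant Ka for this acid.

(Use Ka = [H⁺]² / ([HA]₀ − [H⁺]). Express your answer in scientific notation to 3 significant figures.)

[H⁺] = 10^(−pH) = 10^(−5.21) = 6.166e-06 M. For HA ⇌ H⁺ + A⁻, Ka = [H⁺][A⁻]/[HA] = [H⁺]² / ([HA]₀ − [H⁺]) = (6.166e-06)² / (0.088 − 6.166e-06) = 4.32e-10.

K_a = 4.32e-10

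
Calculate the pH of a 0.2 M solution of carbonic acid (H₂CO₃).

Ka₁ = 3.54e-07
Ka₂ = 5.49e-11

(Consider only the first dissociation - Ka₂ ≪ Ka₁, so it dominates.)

First dissociation dominates. From Ka₁ = [H⁺][HA⁻]/[H₂A], x² + Ka₁·x − Ka₁·C = 0 with C = 0.2 M and Ka₁ = 3.54e-07. Solving: [H⁺] = (−Ka₁ + √(Ka₁² + 4·Ka₁·C)) / 2 = 2.6591e-04 M. pH = -log(2.6591e-04) = 3.58.

pH = 3.58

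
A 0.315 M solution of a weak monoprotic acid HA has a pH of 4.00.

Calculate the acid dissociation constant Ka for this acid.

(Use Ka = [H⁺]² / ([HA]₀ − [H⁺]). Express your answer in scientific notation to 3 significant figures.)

[H⁺] = 10^(−pH) = 10^(−4.00) = 1.000e-04 M. For HA ⇌ H⁺ + A⁻, Ka = [H⁺][A⁻]/[HA] = [H⁺]² / ([HA]₀ − [H⁺]) = (1.000e-04)² / (0.315 − 1.000e-04) = 3.18e-08.

K_a = 3.18e-08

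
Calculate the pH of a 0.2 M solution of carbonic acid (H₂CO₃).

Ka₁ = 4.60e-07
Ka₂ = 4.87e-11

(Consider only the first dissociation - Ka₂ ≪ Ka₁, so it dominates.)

First dissociation dominates. From Ka₁ = [H⁺][HA⁻]/[H₂A], x² + Ka₁·x − Ka₁·C = 0 with C = 0.2 M and Ka₁ = 4.60e-07. Solving: [H⁺] = (−Ka₁ + √(Ka₁² + 4·Ka₁·C)) / 2 = 3.0309e-04 M. pH = -log(3.0309e-04) = 3.52.

pH = 3.52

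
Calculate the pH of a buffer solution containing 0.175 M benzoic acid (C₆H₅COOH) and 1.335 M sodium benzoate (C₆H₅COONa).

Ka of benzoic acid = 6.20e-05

pKa = -log(6.20e-05) = 4.21. pH = pKa + log([A⁻]/[HA]) = 4.21 + log(1.335/0.175)

pH = 5.09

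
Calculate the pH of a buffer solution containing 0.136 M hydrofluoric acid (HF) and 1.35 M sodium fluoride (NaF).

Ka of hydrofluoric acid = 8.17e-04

pKa = -log(8.17e-04) = 3.09. pH = pKa + log([A⁻]/[HA]) = 3.09 + log(1.35/0.136)

pH = 4.08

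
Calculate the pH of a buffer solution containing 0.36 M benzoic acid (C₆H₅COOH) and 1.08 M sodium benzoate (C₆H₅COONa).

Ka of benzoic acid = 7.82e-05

pKa = -log(7.82e-05) = 4.11. pH = pKa + log([A⁻]/[HA]) = 4.11 + log(1.08/0.36)

pH = 4.58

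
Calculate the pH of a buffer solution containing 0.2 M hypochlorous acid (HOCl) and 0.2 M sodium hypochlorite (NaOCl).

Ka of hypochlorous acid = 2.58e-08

pKa = -log(2.58e-08) = 7.59. pH = pKa + log([A⁻]/[HA]) = 7.59 + log(0.2/0.2)

pH = 7.59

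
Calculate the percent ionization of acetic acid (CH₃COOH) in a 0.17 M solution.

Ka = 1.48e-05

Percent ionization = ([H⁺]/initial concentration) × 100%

Using Ka equilibrium: x² + Ka×x - Ka×C = 0. Solving: [H⁺] = 1.5788e-03. Percent = (1.5788e-03/0.17) × 100

Percent ionization = 0.929%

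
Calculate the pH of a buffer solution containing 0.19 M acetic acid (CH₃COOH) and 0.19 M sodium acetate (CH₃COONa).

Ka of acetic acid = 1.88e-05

pKa = -log(1.88e-05) = 4.73. pH = pKa + log([A⁻]/[HA]) = 4.73 + log(0.19/0.19)

pH = 4.73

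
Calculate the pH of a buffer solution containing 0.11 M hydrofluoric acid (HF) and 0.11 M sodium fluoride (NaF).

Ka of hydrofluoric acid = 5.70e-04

pKa = -log(5.70e-04) = 3.24. pH = pKa + log([A⁻]/[HA]) = 3.24 + log(0.11/0.11)

pH = 3.24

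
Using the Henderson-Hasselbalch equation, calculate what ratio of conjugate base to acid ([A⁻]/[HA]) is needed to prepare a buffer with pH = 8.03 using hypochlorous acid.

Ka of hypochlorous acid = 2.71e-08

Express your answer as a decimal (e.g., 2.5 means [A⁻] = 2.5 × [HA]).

pKa = -log(2.71e-08) = 7.5670. pH = pKa + log([A⁻]/[HA]), so log([A⁻]/[HA]) = pH − pKa = 8.03 − 7.5670 = 0.4630. [A⁻]/[HA] = 10^(0.4630) = 2.90

[A⁻]/[HA] = 2.90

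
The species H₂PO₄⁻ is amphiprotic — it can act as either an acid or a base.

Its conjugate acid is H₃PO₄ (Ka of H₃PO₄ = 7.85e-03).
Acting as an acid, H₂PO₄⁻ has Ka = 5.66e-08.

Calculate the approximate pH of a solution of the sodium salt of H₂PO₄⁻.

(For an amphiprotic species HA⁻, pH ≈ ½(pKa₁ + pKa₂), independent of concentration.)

pKa₁ = -log(7.85e-03) = 2.11; pKa₂ = -log(5.66e-08) = 7.25. For an amphiprotic species, pH ≈ ½(pKa₁ + pKa₂) = ½(2.11 + 7.25) = 4.68.

pH = 4.68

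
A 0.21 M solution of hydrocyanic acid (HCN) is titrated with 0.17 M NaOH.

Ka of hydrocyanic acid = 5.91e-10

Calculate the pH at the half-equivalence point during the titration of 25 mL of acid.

At half-equivalence [HA] = [A⁻], so Henderson-Hasselbalch gives pH = pKa = -log(5.91e-10) = 9.23.

pH = pKa = 9.23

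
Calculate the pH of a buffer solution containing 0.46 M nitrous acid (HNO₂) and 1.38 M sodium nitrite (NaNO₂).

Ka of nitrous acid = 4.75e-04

pKa = -log(4.75e-04) = 3.32. pH = pKa + log([A⁻]/[HA]) = 3.32 + log(1.38/0.46)

pH = 3.80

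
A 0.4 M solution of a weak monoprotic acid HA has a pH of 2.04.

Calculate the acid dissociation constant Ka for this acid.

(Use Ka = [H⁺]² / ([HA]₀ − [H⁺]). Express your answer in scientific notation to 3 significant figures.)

[H⁺] = 10^(−pH) = 10^(−2.04) = 9.120e-03 M. For HA ⇌ H⁺ + A⁻, Ka = [H⁺][A⁻]/[HA] = [H⁺]² / ([HA]₀ − [H⁺]) = (9.120e-03)² / (0.4 − 9.120e-03) = 2.13e-04.

K_a = 2.13e-04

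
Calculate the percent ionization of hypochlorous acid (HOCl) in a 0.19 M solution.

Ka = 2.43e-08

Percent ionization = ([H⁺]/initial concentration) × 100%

Using Ka equilibrium: x² + Ka×x - Ka×C = 0. Solving: [H⁺] = 6.7936e-05. Percent = (6.7936e-05/0.19) × 100

Percent ionization = 0.0358%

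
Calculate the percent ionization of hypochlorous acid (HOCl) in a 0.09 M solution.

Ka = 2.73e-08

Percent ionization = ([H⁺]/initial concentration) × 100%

Using Ka equilibrium: x² + Ka×x - Ka×C = 0. Solving: [H⁺] = 4.9554e-05. Percent = (4.9554e-05/0.09) × 100

Percent ionization = 0.0551%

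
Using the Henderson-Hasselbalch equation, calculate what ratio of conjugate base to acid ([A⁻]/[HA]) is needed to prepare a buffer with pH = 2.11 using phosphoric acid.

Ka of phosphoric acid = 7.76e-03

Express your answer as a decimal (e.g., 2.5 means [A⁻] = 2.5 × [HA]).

pKa = -log(7.76e-03) = 2.1101. pH = pKa + log([A⁻]/[HA]), so log([A⁻]/[HA]) = pH − pKa = 2.11 − 2.1101 = -0.0001. [A⁻]/[HA] = 10^(-0.0001) = 1.00

[A⁻]/[HA] = 1.00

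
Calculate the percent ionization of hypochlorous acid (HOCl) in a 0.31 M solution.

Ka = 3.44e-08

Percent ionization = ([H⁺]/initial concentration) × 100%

Using Ka equilibrium: x² + Ka×x - Ka×C = 0. Solving: [H⁺] = 1.0325e-04. Percent = (1.0325e-04/0.31) × 100

Percent ionization = 0.0333%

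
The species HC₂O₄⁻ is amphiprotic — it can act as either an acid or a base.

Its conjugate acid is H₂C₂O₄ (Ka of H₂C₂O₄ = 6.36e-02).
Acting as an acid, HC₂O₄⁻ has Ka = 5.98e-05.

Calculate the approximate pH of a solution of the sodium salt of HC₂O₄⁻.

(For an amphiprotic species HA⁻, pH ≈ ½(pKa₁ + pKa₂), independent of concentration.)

pKa₁ = -log(6.36e-02) = 1.20; pKa₂ = -log(5.98e-05) = 4.22. For an amphiprotic species, pH ≈ ½(pKa₁ + pKa₂) = ½(1.20 + 4.22) = 2.71.

pH = 2.71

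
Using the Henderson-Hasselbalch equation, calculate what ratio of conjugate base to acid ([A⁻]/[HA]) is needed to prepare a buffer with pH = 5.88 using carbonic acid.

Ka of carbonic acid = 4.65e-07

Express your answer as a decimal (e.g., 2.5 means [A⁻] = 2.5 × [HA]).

pKa = -log(4.65e-07) = 6.3325. pH = pKa + log([A⁻]/[HA]), so log([A⁻]/[HA]) = pH − pKa = 5.88 − 6.3325 = -0.4525. [A⁻]/[HA] = 10^(-0.4525) = 0.353

[A⁻]/[HA] = 0.353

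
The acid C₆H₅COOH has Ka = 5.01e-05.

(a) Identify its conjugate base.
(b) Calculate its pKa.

(a) The conjugate base is formed by removing one H⁺ from C₆H₅COOH, giving C₆H₅COO⁻. (b) pKa = -log(Ka) = -log(5.01e-05) = 4.30.

Conjugate base: C₆H₅COO⁻; pK_a = 4.30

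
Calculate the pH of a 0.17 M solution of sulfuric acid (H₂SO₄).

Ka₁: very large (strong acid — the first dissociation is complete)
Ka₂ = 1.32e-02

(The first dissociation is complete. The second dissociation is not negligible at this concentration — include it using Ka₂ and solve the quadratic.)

First dissociation is complete: [H⁺]₀ = [HSO₄⁻]₀ = C = 0.17 M. Second dissociation HSO₄⁻ ⇌ H⁺ + SO₄²⁻: let x = [SO₄²⁻]. Ka₂ = (C + x)·x / (C − x) = 1.32e-02 → x² + (C + Ka₂)·x − Ka₂·C = 0 → x² + 0.18320·x − 2.244e-03 = 0. x = (−0.18320 + √(0.18320² + 4 × 2.244e-03)) / 2 = 1.1524e-02 M. [H⁺] = C + x = 0.17 + 1.1524e-02 = 1.8152e-01 M. pH = -log(1.8152e-01) = 0.74.

pH = 0.74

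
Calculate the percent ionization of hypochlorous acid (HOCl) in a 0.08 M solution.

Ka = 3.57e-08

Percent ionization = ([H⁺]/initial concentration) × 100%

Using Ka equilibrium: x² + Ka×x - Ka×C = 0. Solving: [H⁺] = 5.3424e-05. Percent = (5.3424e-05/0.08) × 100

Percent ionization = 0.0668%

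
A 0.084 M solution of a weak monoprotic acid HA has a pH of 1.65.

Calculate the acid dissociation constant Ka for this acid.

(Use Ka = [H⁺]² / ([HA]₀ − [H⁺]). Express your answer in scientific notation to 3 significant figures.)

[H⁺] = 10^(−pH) = 10^(−1.65) = 2.239e-02 M. For HA ⇌ H⁺ + A⁻, Ka = [H⁺][A⁻]/[HA] = [H⁺]² / ([HA]₀ − [H⁺]) = (2.239e-02)² / (0.084 − 2.239e-02) = 8.13e-03.

K_a = 8.13e-03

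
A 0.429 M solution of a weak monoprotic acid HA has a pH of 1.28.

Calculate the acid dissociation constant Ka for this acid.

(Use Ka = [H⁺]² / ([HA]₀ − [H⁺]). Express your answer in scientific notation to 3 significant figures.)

[H⁺] = 10^(−pH) = 10^(−1.28) = 5.248e-02 M. For HA ⇌ H⁺ + A⁻, Ka = [H⁺][A⁻]/[HA] = [H⁺]² / ([HA]₀ − [H⁺]) = (5.248e-02)² / (0.429 − 5.248e-02) = 7.31e-03.

K_a = 7.31e-03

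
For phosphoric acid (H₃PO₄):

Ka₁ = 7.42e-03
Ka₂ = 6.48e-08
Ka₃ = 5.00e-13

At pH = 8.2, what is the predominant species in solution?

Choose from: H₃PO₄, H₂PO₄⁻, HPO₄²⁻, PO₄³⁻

pKa₁ = 2.13, pKa₂ = 7.19, pKa₃ = 12.30. For a polyprotic acid the predominant species crosses at each pKa: below pKa_n the protonated form dominates, above it the deprotonated form does. At pH = 8.2, the predominant species is HPO₄²⁻.

HPO₄²⁻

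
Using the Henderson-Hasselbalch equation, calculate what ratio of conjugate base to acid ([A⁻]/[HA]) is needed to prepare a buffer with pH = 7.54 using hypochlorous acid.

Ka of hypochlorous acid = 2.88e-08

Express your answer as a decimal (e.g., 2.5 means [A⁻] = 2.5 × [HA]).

pKa = -log(2.88e-08) = 7.5406. pH = pKa + log([A⁻]/[HA]), so log([A⁻]/[HA]) = pH − pKa = 7.54 − 7.5406 = -0.0006. [A⁻]/[HA] = 10^(-0.0006) = 0.999

[A⁻]/[HA] = 0.999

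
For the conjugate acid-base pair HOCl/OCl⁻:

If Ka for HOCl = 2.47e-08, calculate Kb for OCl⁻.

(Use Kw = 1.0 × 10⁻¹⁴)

For a conjugate pair Ka × Kb = Kw, so Kb = Kw/Ka = 1.0 × 10⁻¹⁴ / 2.47e-08 = 4.05e-07.

K_b = 4.05e-07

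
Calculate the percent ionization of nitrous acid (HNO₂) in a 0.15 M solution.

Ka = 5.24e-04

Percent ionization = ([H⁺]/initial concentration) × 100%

Using Ka equilibrium: x² + Ka×x - Ka×C = 0. Solving: [H⁺] = 8.6075e-03. Percent = (8.6075e-03/0.15) × 100

Percent ionization = 5.74%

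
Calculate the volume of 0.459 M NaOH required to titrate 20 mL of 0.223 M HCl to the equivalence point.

At equivalence: moles acid = moles base. moles HCl = 0.223 × 20/1000 = 0.00446 mol. V_base = moles / 0.459 × 1000 = 9.7 mL.

V_{base} = 9.7 mL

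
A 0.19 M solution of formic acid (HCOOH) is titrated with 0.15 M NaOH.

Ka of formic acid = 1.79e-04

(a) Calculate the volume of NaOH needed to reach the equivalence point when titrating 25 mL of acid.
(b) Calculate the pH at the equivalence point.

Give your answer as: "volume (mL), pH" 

moles acid = 0.19 × 25/1000 = 0.00475 mol; V_base = moles/0.15 × 1000 = 31.7 mL. At equivalence only the conjugate base is present: [A⁻] = 0.00475/0.057 = 8.3824e-02 M. Kb = Kw/Ka = 5.59e-11; [OH⁻] = √(Kb × [A⁻]) = 2.1640e-06; pOH = 5.66; pH = 14 - pOH = 8.34.

V = 31.7 mL, pH = 8.34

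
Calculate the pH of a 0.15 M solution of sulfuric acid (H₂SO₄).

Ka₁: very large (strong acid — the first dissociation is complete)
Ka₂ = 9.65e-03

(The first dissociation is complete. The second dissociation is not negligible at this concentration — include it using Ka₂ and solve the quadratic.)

First dissociation is complete: [H⁺]₀ = [HSO₄⁻]₀ = C = 0.15 M. Second dissociation HSO₄⁻ ⇌ H⁺ + SO₄²⁻: let x = [SO₄²⁻]. Ka₂ = (C + x)·x / (C − x) = 9.65e-03 → x² + (C + Ka₂)·x − Ka₂·C = 0 → x² + 0.15965·x − 1.448e-03 = 0. x = (−0.15965 + √(0.15965² + 4 × 1.448e-03)) / 2 = 8.6031e-03 M. [H⁺] = C + x = 0.15 + 8.6031e-03 = 1.5860e-01 M. pH = -log(1.5860e-01) = 0.80.

pH = 0.80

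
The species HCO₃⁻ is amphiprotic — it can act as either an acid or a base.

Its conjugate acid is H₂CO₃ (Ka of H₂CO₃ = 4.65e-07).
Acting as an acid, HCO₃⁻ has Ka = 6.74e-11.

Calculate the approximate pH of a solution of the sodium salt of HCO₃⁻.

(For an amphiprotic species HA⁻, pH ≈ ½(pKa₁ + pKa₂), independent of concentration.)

pKa₁ = -log(4.65e-07) = 6.33; pKa₂ = -log(6.74e-11) = 10.17. For an amphiprotic species, pH ≈ ½(pKa₁ + pKa₂) = ½(6.33 + 10.17) = 8.25.

pH = 8.25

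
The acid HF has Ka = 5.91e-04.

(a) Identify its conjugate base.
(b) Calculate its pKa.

(a) The conjugate base is formed by removing one H⁺ from HF, giving F⁻. (b) pKa = -log(Ka) = -log(5.91e-04) = 3.23.

Conjugate base: F⁻; pK_a = 3.23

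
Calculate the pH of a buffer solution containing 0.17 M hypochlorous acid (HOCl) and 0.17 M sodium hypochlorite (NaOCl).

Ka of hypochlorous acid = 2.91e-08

pKa = -log(2.91e-08) = 7.54. pH = pKa + log([A⁻]/[HA]) = 7.54 + log(0.17/0.17)

pH = 7.54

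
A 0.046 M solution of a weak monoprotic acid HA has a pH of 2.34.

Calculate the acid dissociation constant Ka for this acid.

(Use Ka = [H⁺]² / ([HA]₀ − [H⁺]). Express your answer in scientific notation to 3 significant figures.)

[H⁺] = 10^(−pH) = 10^(−2.34) = 4.571e-03 M. For HA ⇌ H⁺ + A⁻, Ka = [H⁺][A⁻]/[HA] = [H⁺]² / ([HA]₀ − [H⁺]) = (4.571e-03)² / (0.046 − 4.571e-03) = 5.04e-04.

K_a = 5.04e-04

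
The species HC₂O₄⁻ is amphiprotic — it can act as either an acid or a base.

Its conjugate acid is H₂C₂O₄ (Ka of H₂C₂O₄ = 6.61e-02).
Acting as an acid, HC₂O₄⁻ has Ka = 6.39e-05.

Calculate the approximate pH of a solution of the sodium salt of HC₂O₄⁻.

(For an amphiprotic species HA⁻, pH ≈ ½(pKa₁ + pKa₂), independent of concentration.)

pKa₁ = -log(6.61e-02) = 1.18; pKa₂ = -log(6.39e-05) = 4.19. For an amphiprotic species, pH ≈ ½(pKa₁ + pKa₂) = ½(1.18 + 4.19) = 2.69.

pH = 2.69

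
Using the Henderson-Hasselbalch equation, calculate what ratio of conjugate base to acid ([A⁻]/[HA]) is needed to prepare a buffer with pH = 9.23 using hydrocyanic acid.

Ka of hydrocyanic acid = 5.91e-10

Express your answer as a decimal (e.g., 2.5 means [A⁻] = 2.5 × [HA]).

pKa = -log(5.91e-10) = 9.2284. pH = pKa + log([A⁻]/[HA]), so log([A⁻]/[HA]) = pH − pKa = 9.23 − 9.2284 = 0.0016. [A⁻]/[HA] = 10^(0.0016) = 1.00

[A⁻]/[HA] = 1.00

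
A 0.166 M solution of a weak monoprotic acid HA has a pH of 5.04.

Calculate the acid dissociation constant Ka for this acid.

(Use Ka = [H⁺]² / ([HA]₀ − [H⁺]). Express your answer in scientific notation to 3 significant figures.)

[H⁺] = 10^(−pH) = 10^(−5.04) = 9.120e-06 M. For HA ⇌ H⁺ + A⁻, Ka = [H⁺][A⁻]/[HA] = [H⁺]² / ([HA]₀ − [H⁺]) = (9.120e-06)² / (0.166 − 9.120e-06) = 5.01e-10.

K_a = 5.01e-10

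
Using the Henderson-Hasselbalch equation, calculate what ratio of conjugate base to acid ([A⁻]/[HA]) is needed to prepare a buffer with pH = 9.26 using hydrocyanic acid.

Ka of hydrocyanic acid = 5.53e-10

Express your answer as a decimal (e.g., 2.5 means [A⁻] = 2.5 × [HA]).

pKa = -log(5.53e-10) = 9.2573. pH = pKa + log([A⁻]/[HA]), so log([A⁻]/[HA]) = pH − pKa = 9.26 − 9.2573 = 0.0027. [A⁻]/[HA] = 10^(0.0027) = 1.01

[A⁻]/[HA] = 1.01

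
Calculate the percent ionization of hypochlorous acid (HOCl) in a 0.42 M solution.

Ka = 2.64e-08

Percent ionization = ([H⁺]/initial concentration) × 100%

Using Ka equilibrium: x² + Ka×x - Ka×C = 0. Solving: [H⁺] = 1.0529e-04. Percent = (1.0529e-04/0.42) × 100

Percent ionization = 0.0251%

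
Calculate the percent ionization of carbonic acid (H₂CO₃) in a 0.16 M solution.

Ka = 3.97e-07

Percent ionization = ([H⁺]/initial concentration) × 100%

Using Ka equilibrium: x² + Ka×x - Ka×C = 0. Solving: [H⁺] = 2.5183e-04. Percent = (2.5183e-04/0.16) × 100

Percent ionization = 0.157%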